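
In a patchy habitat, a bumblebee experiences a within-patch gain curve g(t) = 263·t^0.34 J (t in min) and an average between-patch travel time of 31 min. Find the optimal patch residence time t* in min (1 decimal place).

16.0 min

Maximise g(t)/(T+t): set derivative to zero → g'(t)(T+t) = g(t).
g'(t) = 0.34·263·t^-0.66. Setting 0.34·263·t^-0.66 = 263·t^0.34/(31+t) gives 0.34(31+t) = t, so 0.66·t = 0.34×31.
t* = 0.34×31/0.66 = 15.97 min.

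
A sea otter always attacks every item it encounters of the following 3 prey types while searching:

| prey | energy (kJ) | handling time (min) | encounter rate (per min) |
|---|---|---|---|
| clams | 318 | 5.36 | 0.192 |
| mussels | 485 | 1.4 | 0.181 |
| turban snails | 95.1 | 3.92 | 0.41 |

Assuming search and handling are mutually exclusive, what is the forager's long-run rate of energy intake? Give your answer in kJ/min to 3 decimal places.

48.289 kJ/min

R = (0.192×318 + 0.181×485 + 0.41×95.1) / (1 + 0.192×5.36 + 0.181×1.4 + 0.41×3.92) = 187.8/3.89 = 48.29 kJ/min.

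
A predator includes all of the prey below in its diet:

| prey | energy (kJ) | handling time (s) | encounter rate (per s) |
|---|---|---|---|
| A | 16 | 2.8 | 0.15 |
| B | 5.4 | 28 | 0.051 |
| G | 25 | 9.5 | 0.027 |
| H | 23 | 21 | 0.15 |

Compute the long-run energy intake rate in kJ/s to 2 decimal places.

1.09 kJ/s

R = (0.15×16 + 0.051×5.4 + 0.027×25 + 0.15×23) / (1 + 0.15×2.8 + 0.051×28 + 0.027×9.5 + 0.15×21) = 6.8/6.255 = 1.087 kJ/s.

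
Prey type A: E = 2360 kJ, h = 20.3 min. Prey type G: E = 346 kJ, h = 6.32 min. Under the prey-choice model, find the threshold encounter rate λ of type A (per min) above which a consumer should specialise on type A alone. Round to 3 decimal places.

0.044 per min

At the threshold, the rate on type A alone equals the profitability of type G: λ·2360/(1 + λ·20.3) = 346/6.32 = 54.75.
Rearranging, λ(2360 − 54.75×20.3) = 54.75, so λ = 54.75/1249 = 0.04385 per min.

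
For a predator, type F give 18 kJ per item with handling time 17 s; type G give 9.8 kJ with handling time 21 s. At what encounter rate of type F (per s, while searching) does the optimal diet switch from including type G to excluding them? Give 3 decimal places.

Drop type G once their profitability E₂/h₂ falls below the rate achievable on type F alone: E₂/h₂ = λE₁/(1 + λh₁).
Solve for λ: λE₁h₂ = E₂(1 + λh₁) → λ(E₁h₂ − E₂h₁) = E₂ → λ = E₂/(E₁h₂ − E₂h₁).
λ = 9.8/(18×21 − 9.8×17) = 9.8/211.4 = 0.04636 per s.

0.046 per s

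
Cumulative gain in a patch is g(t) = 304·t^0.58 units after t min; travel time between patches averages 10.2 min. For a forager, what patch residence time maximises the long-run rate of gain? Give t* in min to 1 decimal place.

14.1 min

Maximise g(t)/(T+t): set derivative to zero → g'(t)(T+t) = g(t).
g'(t) = 0.58·304·t^-0.42. Setting 0.58·304·t^-0.42 = 304·t^0.58/(10.2+t) gives 0.58(10.2+t) = t, so 0.42·t = 0.58×10.2.
t* = 0.58×10.2/0.42 = 14.09 min.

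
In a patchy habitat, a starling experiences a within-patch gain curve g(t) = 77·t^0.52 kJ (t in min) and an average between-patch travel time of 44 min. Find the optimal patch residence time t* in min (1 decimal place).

Maximise g(t)/(T+t): set derivative to zero → g'(t)(T+t) = g(t).
g'(t) = 0.52·77·t^-0.48. Setting 0.52·77·t^-0.48 = 77·t^0.52/(44+t) gives 0.52(44+t) = t, so 0.48·t = 0.52×44.
t* = 0.52×44/0.48 = 47.67 min.

47.7 min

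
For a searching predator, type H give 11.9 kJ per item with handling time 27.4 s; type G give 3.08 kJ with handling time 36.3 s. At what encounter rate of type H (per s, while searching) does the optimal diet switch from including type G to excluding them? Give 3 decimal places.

Drop type G once their profitability E₂/h₂ falls below the rate achievable on type H alone: E₂/h₂ = λE₁/(1 + λh₁).
Solve for λ: λE₁h₂ = E₂(1 + λh₁) → λ(E₁h₂ − E₂h₁) = E₂ → λ = E₂/(E₁h₂ − E₂h₁).
λ = 3.08/(11.9×36.3 − 3.08×27.4) = 3.08/347.6 = 0.008861 per s.

0.009 per s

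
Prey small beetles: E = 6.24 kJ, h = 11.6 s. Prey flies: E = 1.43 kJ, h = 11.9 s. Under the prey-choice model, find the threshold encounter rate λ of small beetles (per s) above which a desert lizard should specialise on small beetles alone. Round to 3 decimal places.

0.025 per s

At the threshold, the rate on small beetles alone equals the profitability of flies: λ·6.24/(1 + λ·11.6) = 1.43/11.9 = 0.1202.
Rearranging, λ(6.24 − 0.1202×11.6) = 0.1202, so λ = 0.1202/4.846 = 0.0248 per s.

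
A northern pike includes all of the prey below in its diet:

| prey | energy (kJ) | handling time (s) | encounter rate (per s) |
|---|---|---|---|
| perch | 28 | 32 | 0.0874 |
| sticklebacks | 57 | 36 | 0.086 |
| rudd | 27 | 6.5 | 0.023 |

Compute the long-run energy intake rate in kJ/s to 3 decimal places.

Energy encountered per unit search time: 0.0874×28 + 0.086×57 + 0.023×27 = 7.97 kJ/s.
Handling time per unit search time: 0.0874×32 + 0.086×36 + 0.023×6.5 = 6.042.
Rate = 7.97/(1 + 6.042) = 1.132 kJ/s.

1.132 kJ/s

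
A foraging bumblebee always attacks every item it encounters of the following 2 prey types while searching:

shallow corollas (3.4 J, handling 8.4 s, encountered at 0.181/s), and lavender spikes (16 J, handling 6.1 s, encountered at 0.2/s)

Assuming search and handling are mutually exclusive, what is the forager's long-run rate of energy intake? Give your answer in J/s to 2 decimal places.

1.02 J/s

Energy encountered per unit search time: 0.181×3.4 + 0.2×16 = 3.815 J/s.
Handling time per unit search time: 0.181×8.4 + 0.2×6.1 = 2.74.
Rate = 3.815/(1 + 2.74) = 1.02 J/s.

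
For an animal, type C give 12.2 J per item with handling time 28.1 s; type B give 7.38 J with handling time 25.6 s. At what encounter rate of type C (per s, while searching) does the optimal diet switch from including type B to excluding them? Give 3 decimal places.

The zero-one rule: include type B iff E₂/h₂ > λE₁/(1+λh₁). Equality gives the switch point.
λE₁h₂ = E₂ + λE₂h₁ ⇒ λ = E₂/(E₁h₂ − E₂h₁) = 7.38/(312.3 − 207.4) = 0.07032 per s.

0.070 per s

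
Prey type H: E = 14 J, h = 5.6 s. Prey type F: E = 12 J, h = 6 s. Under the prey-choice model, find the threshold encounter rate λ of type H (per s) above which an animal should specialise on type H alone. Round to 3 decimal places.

0.714 per s

Drop type F once their profitability E₂/h₂ falls below the rate achievable on type H alone: E₂/h₂ = λE₁/(1 + λh₁).
Solve for λ: λE₁h₂ = E₂(1 + λh₁) → λ(E₁h₂ − E₂h₁) = E₂ → λ = E₂/(E₁h₂ − E₂h₁).
λ = 12/(14×6 − 12×5.6) = 12/16.8 = 0.7143 per s.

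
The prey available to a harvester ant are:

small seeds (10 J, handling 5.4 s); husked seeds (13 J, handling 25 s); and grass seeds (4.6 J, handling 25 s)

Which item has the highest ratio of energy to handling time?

Profitability E/h (J/s): small seeds = 10/5.4 = 1.85, husked seeds = 13/25 = 0.52, grass seeds = 4.6/25 = 0.184.
Ranked: small seeds > husked seeds > grass seeds.

small seeds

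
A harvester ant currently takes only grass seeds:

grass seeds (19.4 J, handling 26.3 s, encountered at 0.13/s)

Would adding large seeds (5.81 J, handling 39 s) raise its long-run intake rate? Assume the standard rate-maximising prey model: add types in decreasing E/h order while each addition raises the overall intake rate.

No

Current rate: (0.13×19.4)/(1 + 0.13×26.3) = 0.5707 J/s.
Profitability of large seeds: 5.81/39 = 0.149 J/s.
0.149 < 0.5707, so adding large seeds would lower the average — exclude it.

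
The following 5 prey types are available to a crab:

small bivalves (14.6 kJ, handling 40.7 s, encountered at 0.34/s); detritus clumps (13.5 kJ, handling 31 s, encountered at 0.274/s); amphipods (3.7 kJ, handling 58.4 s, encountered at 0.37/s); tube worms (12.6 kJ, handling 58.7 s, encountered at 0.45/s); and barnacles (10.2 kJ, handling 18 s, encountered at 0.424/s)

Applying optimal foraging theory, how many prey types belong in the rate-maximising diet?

E/h in descending order: barnacles 0.567, detritus clumps 0.435, small bivalves 0.359, tube worms 0.215, amphipods 0.0634 kJ/s. The optimal diet is the largest prefix of this list for which every included type satisfies E_i/h_i > R on the types above it.
Rate on top 1: 0.501. detritus clumps: 0.435 < 0.501 → exclude; stop.
Optimal diet: barnacles — 1 of 5 types.

1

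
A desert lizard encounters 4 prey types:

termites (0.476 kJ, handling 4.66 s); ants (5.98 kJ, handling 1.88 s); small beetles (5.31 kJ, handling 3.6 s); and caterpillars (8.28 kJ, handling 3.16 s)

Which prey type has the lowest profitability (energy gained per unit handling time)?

termites

Profitability E/h (kJ/s): termites = 0.476/4.66 = 0.102, ants = 5.98/1.88 = 3.18, small beetles = 5.31/3.6 = 1.47, caterpillars = 8.28/3.16 = 2.62.
Ranked: ants > caterpillars > small beetles > termites.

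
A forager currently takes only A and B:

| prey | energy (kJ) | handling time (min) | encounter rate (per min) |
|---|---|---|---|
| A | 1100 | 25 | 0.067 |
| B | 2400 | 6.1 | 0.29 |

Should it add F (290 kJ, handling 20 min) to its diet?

Current rate: (0.067×1100 + 0.29×2400)/(1 + 0.067×25 + 0.29×6.1) = 173.2 kJ/min.
Profitability of F: 290/20 = 14.5 kJ/min.
14.5 < 173.2, so adding F would lower the average — exclude it.

No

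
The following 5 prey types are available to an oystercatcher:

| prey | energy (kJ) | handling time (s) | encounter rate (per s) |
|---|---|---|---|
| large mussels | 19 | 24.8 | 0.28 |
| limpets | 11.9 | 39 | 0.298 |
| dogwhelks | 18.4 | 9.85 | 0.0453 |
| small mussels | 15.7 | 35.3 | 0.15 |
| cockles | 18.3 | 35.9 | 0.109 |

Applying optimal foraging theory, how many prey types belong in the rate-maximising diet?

Profitabilities (E/h, kJ/s): dogwhelks 1.87, large mussels 0.766, cockles 0.51, small mussels 0.445, limpets 0.305. Add prey in this order while the next type's profitability exceeds the intake rate on those already taken.
Rate on top 1: 0.5763. large mussels: 0.766 > 0.5763 → include.
Rate on top 2: 0.7334. cockles: 0.51 < 0.7334 → exclude; stop.
Optimal diet: dogwhelks, large mussels — 2 of 5 types.

2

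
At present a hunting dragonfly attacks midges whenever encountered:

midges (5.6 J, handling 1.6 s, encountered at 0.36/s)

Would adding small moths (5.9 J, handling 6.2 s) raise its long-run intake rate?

Current rate: (0.36×5.6)/(1 + 0.36×1.6) = 1.279 J/s.
small moths: E/h = 5.9/6.2 = 0.9516 J/s.
Since 0.9516 < R, time spent handling small moths is better spent searching.

No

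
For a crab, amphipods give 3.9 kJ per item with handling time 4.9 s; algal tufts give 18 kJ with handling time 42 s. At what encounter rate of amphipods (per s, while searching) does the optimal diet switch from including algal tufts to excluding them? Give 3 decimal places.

0.238 per s

The zero-one rule: include algal tufts iff E₂/h₂ > λE₁/(1+λh₁). Equality gives the switch point.
λE₁h₂ = E₂ + λE₂h₁ ⇒ λ = E₂/(E₁h₂ − E₂h₁) = 18/(163.8 − 88.2) = 0.2381 per s.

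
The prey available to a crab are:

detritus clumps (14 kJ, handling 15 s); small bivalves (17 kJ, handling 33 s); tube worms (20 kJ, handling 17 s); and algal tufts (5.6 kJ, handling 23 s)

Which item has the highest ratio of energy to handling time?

tube worms

Profitability E/h (kJ/s): detritus clumps = 14/15 = 0.933, small bivalves = 17/33 = 0.515, tube worms = 20/17 = 1.18, algal tufts = 5.6/23 = 0.243.
Ranked: tube worms > detritus clumps > small bivalves > algal tufts.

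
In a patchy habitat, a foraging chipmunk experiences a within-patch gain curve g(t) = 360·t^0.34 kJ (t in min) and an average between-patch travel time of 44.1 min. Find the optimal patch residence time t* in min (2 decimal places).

22.72 min

Maximise g(t)/(T+t): set derivative to zero → g'(t)(T+t) = g(t).
g'(t) = 0.34·360·t^-0.66. Setting 0.34·360·t^-0.66 = 360·t^0.34/(44.1+t) gives 0.34(44.1+t) = t, so 0.66·t = 0.34×44.1.
t* = 0.34×44.1/0.66 = 22.72 min.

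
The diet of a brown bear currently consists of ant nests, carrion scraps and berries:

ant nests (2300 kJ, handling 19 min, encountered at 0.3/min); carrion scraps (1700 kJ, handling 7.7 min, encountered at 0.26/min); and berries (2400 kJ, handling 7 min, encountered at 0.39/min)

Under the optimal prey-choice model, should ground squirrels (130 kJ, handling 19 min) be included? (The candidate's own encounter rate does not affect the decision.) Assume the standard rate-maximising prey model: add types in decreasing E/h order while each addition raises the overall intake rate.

On ant nests, carrion scraps and berries alone, R = ΣλE/(1+Σλh) = 2068/11.43 = 180.9 kJ/min.
ground squirrels: E/h = 130/19 = 6.842 kJ/min.
Since 6.842 < R, time spent handling ground squirrels is better spent searching.

No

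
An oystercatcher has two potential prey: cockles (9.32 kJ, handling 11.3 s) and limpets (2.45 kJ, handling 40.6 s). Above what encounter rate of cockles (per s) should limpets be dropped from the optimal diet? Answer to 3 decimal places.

0.007 per s

The zero-one rule: include limpets iff E₂/h₂ > λE₁/(1+λh₁). Equality gives the switch point.
λE₁h₂ = E₂ + λE₂h₁ ⇒ λ = E₂/(E₁h₂ − E₂h₁) = 2.45/(378.4 − 27.69) = 0.006986 per s.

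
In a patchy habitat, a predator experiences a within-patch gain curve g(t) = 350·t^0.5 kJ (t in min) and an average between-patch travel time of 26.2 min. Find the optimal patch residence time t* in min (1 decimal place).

26.2 min

By the marginal value theorem, leave when the instantaneous gain rate g'(t) equals the habitat-wide average g(t)/(T + t).
g'(t) = 0.5·350·t^-0.5. Setting 0.5·350·t^-0.5 = 350·t^0.5/(26.2+t) gives 0.5(26.2+t) = t, so 0.50·t = 0.5×26.2.
t* = 0.5×26.2/0.50 = 26.2 min.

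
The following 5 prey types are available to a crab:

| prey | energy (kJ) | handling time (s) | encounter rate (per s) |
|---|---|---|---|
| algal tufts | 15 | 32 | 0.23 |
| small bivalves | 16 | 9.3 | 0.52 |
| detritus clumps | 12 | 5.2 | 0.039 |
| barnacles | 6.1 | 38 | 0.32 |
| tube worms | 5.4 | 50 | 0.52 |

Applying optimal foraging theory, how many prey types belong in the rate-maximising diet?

Rank by E/h (kJ/s): detritus clumps 2.31, small bivalves 1.72, algal tufts 0.469, barnacles 0.161, tube worms 0.108. Include each in turn until the next type's E/h falls below the running intake rate.
Rate on top 1: 0.3891. small bivalves: 1.72 > 0.3891 → include.
Rate on top 2: 1.455. algal tufts: 0.469 < 1.455 → exclude; stop.
Optimal diet: detritus clumps, small bivalves — 2 of 5 types.

2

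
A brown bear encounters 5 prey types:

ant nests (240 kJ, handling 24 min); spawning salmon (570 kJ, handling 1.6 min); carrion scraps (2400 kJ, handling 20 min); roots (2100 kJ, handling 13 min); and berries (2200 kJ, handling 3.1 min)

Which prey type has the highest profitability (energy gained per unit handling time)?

berries

Profitability E/h (kJ/min): ant nests = 240/24 = 10, spawning salmon = 570/1.6 = 356, carrion scraps = 2400/20 = 120, roots = 2100/13 = 162, berries = 2200/3.1 = 710.
Ranked: berries > spawning salmon > roots > carrion scraps > ant nests.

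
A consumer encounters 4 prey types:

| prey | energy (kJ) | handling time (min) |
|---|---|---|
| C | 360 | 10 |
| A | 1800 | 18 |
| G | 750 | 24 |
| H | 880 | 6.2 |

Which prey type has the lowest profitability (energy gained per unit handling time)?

G

In descending order of E/h:
H: 880/6.2 = 142 kJ/min
A: 1800/18 = 100 kJ/min
C: 360/10 = 36 kJ/min
G: 750/24 = 31.2 kJ/min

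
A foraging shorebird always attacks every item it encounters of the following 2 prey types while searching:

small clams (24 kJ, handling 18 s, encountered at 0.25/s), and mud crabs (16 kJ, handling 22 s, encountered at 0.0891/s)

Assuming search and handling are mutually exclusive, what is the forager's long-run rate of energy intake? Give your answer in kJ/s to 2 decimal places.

1.00 kJ/s

Energy encountered per unit search time: 0.25×24 + 0.0891×16 = 7.426 kJ/s.
Handling time per unit search time: 0.25×18 + 0.0891×22 = 6.46.
Rate = 7.426/(1 + 6.46) = 0.9954 kJ/s.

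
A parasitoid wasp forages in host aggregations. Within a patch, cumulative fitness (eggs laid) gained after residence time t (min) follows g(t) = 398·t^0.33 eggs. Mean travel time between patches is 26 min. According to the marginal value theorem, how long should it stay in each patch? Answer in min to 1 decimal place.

12.8 min

Optimal t* satisfies g'(t*) = g(t*)/(T + t*).
g'(t) = 0.33·398·t^-0.67. Setting 0.33·398·t^-0.67 = 398·t^0.33/(26+t) gives 0.33(26+t) = t, so 0.67·t = 0.33×26.
t* = 0.33×26/0.67 = 12.81 min.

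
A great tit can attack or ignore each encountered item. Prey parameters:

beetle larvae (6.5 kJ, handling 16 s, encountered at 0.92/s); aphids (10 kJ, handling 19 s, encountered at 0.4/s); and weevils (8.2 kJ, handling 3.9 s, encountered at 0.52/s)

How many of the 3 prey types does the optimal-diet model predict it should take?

Rank by E/h (kJ/s): weevils 2.1, aphids 0.526, beetle larvae 0.406. Include each in turn until the next type's E/h falls below the running intake rate.
Rate on top 1: 1.408. aphids: 0.526 < 1.408 → exclude; stop.
Optimal diet: weevils — 1 of 3 types.

1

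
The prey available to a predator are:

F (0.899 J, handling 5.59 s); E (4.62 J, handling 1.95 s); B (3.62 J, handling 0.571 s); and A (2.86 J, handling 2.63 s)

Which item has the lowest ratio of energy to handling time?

F

In descending order of E/h:
B: 3.62/0.571 = 6.34 J/s
E: 4.62/1.95 = 2.37 J/s
A: 2.86/2.63 = 1.09 J/s
F: 0.899/5.59 = 0.161 J/s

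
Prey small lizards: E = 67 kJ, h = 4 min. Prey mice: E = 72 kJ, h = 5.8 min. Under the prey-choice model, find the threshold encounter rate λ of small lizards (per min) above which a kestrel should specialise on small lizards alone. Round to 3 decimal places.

At the threshold, the rate on small lizards alone equals the profitability of mice: λ·67/(1 + λ·4) = 72/5.8 = 12.41.
Rearranging, λ(67 − 12.41×4) = 12.41, so λ = 12.41/17.34 = 0.7157 per min.

0.716 per min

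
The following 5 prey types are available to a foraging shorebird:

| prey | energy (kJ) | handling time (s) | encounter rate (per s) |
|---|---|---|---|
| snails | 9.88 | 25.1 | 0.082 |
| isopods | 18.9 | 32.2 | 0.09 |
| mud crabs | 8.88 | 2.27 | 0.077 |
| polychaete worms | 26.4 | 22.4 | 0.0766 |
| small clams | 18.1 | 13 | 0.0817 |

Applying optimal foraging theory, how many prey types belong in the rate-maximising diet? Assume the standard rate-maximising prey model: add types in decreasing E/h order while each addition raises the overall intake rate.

3

Rank by E/h (kJ/s): mud crabs 3.91, small clams 1.39, polychaete worms 1.18, isopods 0.587, snails 0.394. Include each in turn until the next type's E/h falls below the running intake rate.
Rate on top 1: 0.582. small clams: 1.39 > 0.582 → include.
Rate on top 2: 0.9668. polychaete worms: 1.18 > 0.9668 → include.
Rate on top 3: 1.059. isopods: 0.587 < 1.059 → exclude; stop.
Optimal diet: mud crabs, small clams, polychaete worms — 3 of 5 types.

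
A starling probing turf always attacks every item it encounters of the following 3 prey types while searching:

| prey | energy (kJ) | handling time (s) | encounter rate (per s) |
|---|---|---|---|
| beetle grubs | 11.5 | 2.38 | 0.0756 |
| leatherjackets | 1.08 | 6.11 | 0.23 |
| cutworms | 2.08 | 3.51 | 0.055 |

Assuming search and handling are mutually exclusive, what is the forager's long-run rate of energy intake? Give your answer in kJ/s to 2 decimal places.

R = (0.0756×11.5 + 0.23×1.08 + 0.055×2.08) / (1 + 0.0756×2.38 + 0.23×6.11 + 0.055×3.51) = 1.232/2.778 = 0.4435 kJ/s.

0.44 kJ/s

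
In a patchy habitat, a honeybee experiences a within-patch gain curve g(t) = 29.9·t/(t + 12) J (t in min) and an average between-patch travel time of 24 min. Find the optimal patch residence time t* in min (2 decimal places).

16.97 min

Optimal t* satisfies g'(t*) = g(t*)/(T + t*).
g'(t) = 29.9·12/(t + 12)². Setting 29.9·12/(t+12)² = 29.9t/[(t+12)(24+t)] gives 12(24+t) = t(t+12), so t² = 12×24 = 288.
t* = √288 = 16.97 min.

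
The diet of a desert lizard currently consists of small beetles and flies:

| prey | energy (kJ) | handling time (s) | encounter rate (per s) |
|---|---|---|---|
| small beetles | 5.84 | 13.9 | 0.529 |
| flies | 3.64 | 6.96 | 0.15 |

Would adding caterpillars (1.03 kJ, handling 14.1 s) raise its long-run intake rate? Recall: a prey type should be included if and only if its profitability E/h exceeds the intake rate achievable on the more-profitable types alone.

No

Current rate: (0.529×5.84 + 0.15×3.64)/(1 + 0.529×13.9 + 0.15×6.96) = 0.3869 kJ/s.
caterpillars: E/h = 1.03/14.1 = 0.07305 kJ/s.
Since 0.07305 < R, time spent handling caterpillars is better spent searching.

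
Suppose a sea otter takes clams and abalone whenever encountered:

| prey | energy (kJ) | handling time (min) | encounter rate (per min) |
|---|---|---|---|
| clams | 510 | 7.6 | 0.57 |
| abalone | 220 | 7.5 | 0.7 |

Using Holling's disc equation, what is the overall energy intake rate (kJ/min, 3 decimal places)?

R = (0.57×510 + 0.7×220) / (1 + 0.57×7.6 + 0.7×7.5) = 444.7/10.58 = 42.02 kJ/min.

42.024 kJ/min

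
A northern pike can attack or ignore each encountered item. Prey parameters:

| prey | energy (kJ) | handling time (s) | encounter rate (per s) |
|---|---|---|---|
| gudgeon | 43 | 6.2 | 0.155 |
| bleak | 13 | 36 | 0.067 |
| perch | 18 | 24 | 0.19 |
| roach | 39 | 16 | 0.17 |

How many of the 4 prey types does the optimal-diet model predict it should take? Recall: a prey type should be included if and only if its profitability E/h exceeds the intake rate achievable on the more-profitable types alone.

1

E/h in descending order: gudgeon 6.94, roach 2.44, perch 0.75, bleak 0.361 kJ/s. The optimal diet is the largest prefix of this list for which every included type satisfies E_i/h_i > R on the types above it.
Rate on top 1: 3.399. roach: 2.44 < 3.399 → exclude; stop.
Optimal diet: gudgeon — 1 of 4 types.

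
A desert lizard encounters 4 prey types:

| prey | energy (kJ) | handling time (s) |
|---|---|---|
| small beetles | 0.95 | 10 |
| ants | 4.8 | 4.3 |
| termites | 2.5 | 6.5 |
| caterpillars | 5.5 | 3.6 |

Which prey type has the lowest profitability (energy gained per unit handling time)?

In descending order of E/h:
caterpillars: 5.5/3.6 = 1.53 kJ/s
ants: 4.8/4.3 = 1.12 kJ/s
termites: 2.5/6.5 = 0.385 kJ/s
small beetles: 0.95/10 = 0.095 kJ/s

small beetles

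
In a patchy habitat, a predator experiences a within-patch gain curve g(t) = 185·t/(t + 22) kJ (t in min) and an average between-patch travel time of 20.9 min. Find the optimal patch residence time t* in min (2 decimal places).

Optimal t* satisfies g'(t*) = g(t*)/(T + t*).
g'(t) = 185·22/(t + 22)². Setting 185·22/(t+22)² = 185t/[(t+22)(20.9+t)] gives 22(20.9+t) = t(t+22), so t² = 22×20.9 = 459.8.
t* = √459.8 = 21.44 min.

21.44 min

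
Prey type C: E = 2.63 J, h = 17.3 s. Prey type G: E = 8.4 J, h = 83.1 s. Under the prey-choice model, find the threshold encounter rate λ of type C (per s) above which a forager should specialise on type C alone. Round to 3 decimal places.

The zero-one rule: include type G iff E₂/h₂ > λE₁/(1+λh₁). Equality gives the switch point.
λE₁h₂ = E₂ + λE₂h₁ ⇒ λ = E₂/(E₁h₂ − E₂h₁) = 8.4/(218.6 − 145.3) = 0.1147 per s.

0.115 per s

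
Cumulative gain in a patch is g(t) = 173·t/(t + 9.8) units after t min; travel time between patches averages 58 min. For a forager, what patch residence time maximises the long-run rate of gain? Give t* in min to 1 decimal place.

Optimal t* satisfies g'(t*) = g(t*)/(T + t*).
g'(t) = 173·9.8/(t + 9.8)². Setting 173·9.8/(t+9.8)² = 173t/[(t+9.8)(58+t)] gives 9.8(58+t) = t(t+9.8), so t² = 9.8×58 = 568.4.
t* = √568.4 = 23.84 min.

23.8 min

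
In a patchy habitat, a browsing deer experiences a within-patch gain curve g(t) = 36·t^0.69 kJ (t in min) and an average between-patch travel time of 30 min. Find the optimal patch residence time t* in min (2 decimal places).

By the marginal value theorem, leave when the instantaneous gain rate g'(t) equals the habitat-wide average g(t)/(T + t).
g'(t) = 0.69·36·t^-0.31. Setting 0.69·36·t^-0.31 = 36·t^0.69/(30+t) gives 0.69(30+t) = t, so 0.31·t = 0.69×30.
t* = 0.69×30/0.31 = 66.77 min.

66.77 min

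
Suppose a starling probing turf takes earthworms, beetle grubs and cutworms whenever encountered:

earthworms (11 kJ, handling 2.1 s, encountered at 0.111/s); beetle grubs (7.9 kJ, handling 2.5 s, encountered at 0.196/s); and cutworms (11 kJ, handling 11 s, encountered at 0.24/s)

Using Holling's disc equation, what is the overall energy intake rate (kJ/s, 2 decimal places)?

1.24 kJ/s

Energy encountered per unit search time: 0.111×11 + 0.196×7.9 + 0.24×11 = 5.409 kJ/s.
Handling time per unit search time: 0.111×2.1 + 0.196×2.5 + 0.24×11 = 3.363.
Rate = 5.409/(1 + 3.363) = 1.24 kJ/s.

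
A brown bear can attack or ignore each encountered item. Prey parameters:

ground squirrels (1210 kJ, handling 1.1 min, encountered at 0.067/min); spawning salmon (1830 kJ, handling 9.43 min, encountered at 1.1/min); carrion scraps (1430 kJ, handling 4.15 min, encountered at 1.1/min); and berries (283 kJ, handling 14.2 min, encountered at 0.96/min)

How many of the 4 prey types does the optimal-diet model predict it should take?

Profitabilities (E/h, kJ/min): ground squirrels 1.1e+03, carrion scraps 345, spawning salmon 194, berries 19.9. Add prey in this order while the next type's profitability exceeds the intake rate on those already taken.
Rate on top 1: 75.51. carrion scraps: 345 > 75.51 → include.
Rate on top 2: 293.3. spawning salmon: 194 < 293.3 → exclude; stop.
Optimal diet: ground squirrels, carrion scraps — 2 of 4 types.

2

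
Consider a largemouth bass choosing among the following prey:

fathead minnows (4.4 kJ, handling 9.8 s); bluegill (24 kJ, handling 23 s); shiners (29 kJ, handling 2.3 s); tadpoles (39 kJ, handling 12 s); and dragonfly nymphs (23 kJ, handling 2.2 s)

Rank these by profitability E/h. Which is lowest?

Profitability E/h (kJ/s): fathead minnows = 4.4/9.8 = 0.449, bluegill = 24/23 = 1.04, shiners = 29/2.3 = 12.6, tadpoles = 39/12 = 3.25, dragonfly nymphs = 23/2.2 = 10.5.
Ranked: shiners > dragonfly nymphs > tadpoles > bluegill > fathead minnows.

fathead minnows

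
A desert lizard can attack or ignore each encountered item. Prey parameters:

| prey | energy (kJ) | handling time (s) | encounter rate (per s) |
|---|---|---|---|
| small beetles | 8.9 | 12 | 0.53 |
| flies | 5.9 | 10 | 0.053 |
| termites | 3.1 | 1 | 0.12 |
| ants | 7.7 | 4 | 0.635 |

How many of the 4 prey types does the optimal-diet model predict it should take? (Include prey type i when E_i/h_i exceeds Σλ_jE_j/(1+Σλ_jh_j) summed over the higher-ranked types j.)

E/h in descending order: termites 3.1, ants 1.93, small beetles 0.742, flies 0.59 kJ/s. The optimal diet is the largest prefix of this list for which every included type satisfies E_i/h_i > R on the types above it.
Rate on top 1: 0.3321. ants: 1.93 > 0.3321 → include.
Rate on top 2: 1.438. small beetles: 0.742 < 1.438 → exclude; stop.
Optimal diet: termites, ants — 2 of 4 types.

2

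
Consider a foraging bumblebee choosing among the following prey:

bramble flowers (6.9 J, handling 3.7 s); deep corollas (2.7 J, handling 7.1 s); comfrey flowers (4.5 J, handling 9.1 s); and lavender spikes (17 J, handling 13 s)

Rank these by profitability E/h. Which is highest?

In descending order of E/h:
bramble flowers: 6.9/3.7 = 1.86 J/s
lavender spikes: 17/13 = 1.31 J/s
comfrey flowers: 4.5/9.1 = 0.495 J/s
deep corollas: 2.7/7.1 = 0.38 J/s

bramble flowers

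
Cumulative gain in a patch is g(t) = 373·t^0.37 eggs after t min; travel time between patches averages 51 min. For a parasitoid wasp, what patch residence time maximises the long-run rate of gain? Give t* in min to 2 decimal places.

29.95 min

Maximise g(t)/(T+t): set derivative to zero → g'(t)(T+t) = g(t).
g'(t) = 0.37·373·t^-0.63. Setting 0.37·373·t^-0.63 = 373·t^0.37/(51+t) gives 0.37(51+t) = t, so 0.63·t = 0.37×51.
t* = 0.37×51/0.63 = 29.95 min.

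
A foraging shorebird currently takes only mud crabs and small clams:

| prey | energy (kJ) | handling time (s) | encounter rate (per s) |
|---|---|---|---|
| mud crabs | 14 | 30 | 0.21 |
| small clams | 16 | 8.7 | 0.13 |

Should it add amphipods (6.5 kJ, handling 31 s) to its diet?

Current rate: (0.21×14 + 0.13×16)/(1 + 0.21×30 + 0.13×8.7) = 0.5954 kJ/s.
Profitability of amphipods: 6.5/31 = 0.2097 kJ/s.
0.2097 < 0.5954, so adding amphipods would lower the average — exclude it.

No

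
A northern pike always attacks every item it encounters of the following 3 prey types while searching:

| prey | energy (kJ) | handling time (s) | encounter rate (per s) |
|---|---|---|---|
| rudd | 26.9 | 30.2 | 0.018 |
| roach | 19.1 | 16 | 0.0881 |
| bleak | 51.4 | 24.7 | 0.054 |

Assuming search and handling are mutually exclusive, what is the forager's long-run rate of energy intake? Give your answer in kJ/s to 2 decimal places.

R = (0.018×26.9 + 0.0881×19.1 + 0.054×51.4) / (1 + 0.018×30.2 + 0.0881×16 + 0.054×24.7) = 4.943/4.287 = 1.153 kJ/s.

1.15 kJ/s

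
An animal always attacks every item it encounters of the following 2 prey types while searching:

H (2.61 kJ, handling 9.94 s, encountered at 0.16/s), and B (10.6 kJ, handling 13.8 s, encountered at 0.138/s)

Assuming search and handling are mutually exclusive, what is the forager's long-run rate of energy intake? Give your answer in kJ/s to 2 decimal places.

R = Σλ_iE_i / (1 + Σλ_ih_i)
Numerator: 0.16×2.61 + 0.138×10.6 = 1.88
Denominator: 1 + 0.16×9.94 + 0.138×13.8 = 4.495
R = 1.88/4.495 = 0.4184 kJ/s

0.42 kJ/s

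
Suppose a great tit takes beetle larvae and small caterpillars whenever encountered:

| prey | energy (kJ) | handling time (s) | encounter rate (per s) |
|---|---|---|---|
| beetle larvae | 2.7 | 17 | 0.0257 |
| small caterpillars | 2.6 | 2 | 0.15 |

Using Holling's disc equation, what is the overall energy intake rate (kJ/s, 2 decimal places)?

0.26 kJ/s

Energy encountered per unit search time: 0.0257×2.7 + 0.15×2.6 = 0.4594 kJ/s.
Handling time per unit search time: 0.0257×17 + 0.15×2 = 0.7369.
Rate = 0.4594/(1 + 0.7369) = 0.2645 kJ/s.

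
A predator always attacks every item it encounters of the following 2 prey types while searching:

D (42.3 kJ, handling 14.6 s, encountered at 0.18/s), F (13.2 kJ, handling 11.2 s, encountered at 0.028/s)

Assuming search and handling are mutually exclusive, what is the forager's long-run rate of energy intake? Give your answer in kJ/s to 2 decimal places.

2.03 kJ/s

R = (0.18×42.3 + 0.028×13.2) / (1 + 0.18×14.6 + 0.028×11.2) = 7.984/3.942 = 2.025 kJ/s.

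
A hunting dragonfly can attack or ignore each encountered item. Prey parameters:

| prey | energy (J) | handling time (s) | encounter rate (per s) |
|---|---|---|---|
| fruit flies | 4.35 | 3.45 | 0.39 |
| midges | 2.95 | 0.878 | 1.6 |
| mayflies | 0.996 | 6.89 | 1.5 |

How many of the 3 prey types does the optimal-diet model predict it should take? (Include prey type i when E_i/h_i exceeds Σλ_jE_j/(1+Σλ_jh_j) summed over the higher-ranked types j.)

1

Rank by E/h (J/s): midges 3.36, fruit flies 1.26, mayflies 0.145. Include each in turn until the next type's E/h falls below the running intake rate.
Rate on top 1: 1.963. fruit flies: 1.26 < 1.963 → exclude; stop.
Optimal diet: midges — 1 of 3 types.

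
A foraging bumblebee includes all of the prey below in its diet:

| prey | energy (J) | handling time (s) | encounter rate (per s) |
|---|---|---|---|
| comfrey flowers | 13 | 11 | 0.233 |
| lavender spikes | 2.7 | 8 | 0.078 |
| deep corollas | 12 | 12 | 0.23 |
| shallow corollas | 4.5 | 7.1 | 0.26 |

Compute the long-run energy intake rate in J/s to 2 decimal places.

0.82 J/s

R = (0.233×13 + 0.078×2.7 + 0.23×12 + 0.26×4.5) / (1 + 0.233×11 + 0.078×8 + 0.23×12 + 0.26×7.1) = 7.17/8.793 = 0.8154 J/s.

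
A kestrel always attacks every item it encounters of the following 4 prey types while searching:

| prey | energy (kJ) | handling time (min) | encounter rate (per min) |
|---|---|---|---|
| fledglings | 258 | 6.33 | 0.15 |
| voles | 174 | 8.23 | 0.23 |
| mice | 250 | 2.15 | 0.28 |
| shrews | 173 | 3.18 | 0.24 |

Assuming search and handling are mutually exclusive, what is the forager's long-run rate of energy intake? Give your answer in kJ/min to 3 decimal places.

R = Σλ_iE_i / (1 + Σλ_ih_i)
Numerator: 0.15×258 + 0.23×174 + 0.28×250 + 0.24×173 = 190.2
Denominator: 1 + 0.15×6.33 + 0.23×8.23 + 0.28×2.15 + 0.24×3.18 = 5.208
R = 190.2/5.208 = 36.53 kJ/min

36.531 kJ/min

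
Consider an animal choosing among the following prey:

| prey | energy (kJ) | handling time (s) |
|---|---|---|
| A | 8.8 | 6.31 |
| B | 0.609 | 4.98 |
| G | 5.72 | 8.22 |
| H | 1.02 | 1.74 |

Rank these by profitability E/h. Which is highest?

A

Profitability E/h (kJ/s): A = 8.8/6.31 = 1.39, B = 0.609/4.98 = 0.122, G = 5.72/8.22 = 0.696, H = 1.02/1.74 = 0.586.
Ranked: A > G > H > B.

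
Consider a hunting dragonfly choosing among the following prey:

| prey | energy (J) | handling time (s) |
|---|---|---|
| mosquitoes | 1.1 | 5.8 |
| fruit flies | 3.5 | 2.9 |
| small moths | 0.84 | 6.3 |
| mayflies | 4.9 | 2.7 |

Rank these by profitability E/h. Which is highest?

Profitability E/h (J/s): mosquitoes = 1.1/5.8 = 0.19, fruit flies = 3.5/2.9 = 1.21, small moths = 0.84/6.3 = 0.133, mayflies = 4.9/2.7 = 1.81.
Ranked: mayflies > fruit flies > mosquitoes > small moths.

mayflies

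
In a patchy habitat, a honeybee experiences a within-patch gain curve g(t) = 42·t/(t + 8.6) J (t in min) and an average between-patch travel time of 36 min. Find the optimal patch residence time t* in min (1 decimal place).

17.6 min

Optimal t* satisfies g'(t*) = g(t*)/(T + t*).
g'(t) = 42·8.6/(t + 8.6)². Setting 42·8.6/(t+8.6)² = 42t/[(t+8.6)(36+t)] gives 8.6(36+t) = t(t+8.6), so t² = 8.6×36 = 309.6.
t* = √309.6 = 17.6 min.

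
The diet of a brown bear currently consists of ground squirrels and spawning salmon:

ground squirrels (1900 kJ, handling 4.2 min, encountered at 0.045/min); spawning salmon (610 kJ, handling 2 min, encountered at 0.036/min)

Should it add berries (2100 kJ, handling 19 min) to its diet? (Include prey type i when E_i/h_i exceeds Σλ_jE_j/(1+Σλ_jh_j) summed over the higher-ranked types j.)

Current rate: (0.045×1900 + 0.036×610)/(1 + 0.045×4.2 + 0.036×2) = 85.22 kJ/min.
Profitability of berries: 2100/19 = 110.5 kJ/min.
110.5 > 85.22, so adding berries raises the average — include it.

Yes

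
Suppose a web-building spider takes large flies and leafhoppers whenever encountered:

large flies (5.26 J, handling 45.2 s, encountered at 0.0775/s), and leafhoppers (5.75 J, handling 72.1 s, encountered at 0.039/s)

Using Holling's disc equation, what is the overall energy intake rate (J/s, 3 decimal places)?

0.086 J/s

R = Σλ_iE_i / (1 + Σλ_ih_i)
Numerator: 0.0775×5.26 + 0.039×5.75 = 0.6319
Denominator: 1 + 0.0775×45.2 + 0.039×72.1 = 7.315
R = 0.6319/7.315 = 0.08639 J/s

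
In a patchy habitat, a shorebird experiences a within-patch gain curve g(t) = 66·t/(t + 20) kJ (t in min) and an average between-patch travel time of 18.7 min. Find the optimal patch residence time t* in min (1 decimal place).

Maximise g(t)/(T+t): set derivative to zero → g'(t)(T+t) = g(t).
g'(t) = 66·20/(t + 20)². Setting 66·20/(t+20)² = 66t/[(t+20)(18.7+t)] gives 20(18.7+t) = t(t+20), so t² = 20×18.7 = 374.
t* = √374 = 19.34 min.

19.3 min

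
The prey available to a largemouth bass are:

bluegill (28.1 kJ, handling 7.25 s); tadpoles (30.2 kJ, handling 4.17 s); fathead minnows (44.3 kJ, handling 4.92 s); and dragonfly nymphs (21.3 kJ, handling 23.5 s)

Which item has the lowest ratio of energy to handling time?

dragonfly nymphs

In descending order of E/h:
fathead minnows: 44.3/4.92 = 9 kJ/s
tadpoles: 30.2/4.17 = 7.24 kJ/s
bluegill: 28.1/7.25 = 3.88 kJ/s
dragonfly nymphs: 21.3/23.5 = 0.906 kJ/s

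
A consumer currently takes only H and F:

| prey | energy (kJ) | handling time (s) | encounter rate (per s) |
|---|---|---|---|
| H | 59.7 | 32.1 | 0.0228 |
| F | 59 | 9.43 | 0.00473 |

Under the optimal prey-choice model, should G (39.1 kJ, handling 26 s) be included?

Yes

On H and F alone, R = ΣλE/(1+Σλh) = 1.64/1.776 = 0.9233 kJ/s.
G: E/h = 39.1/26 = 1.504 kJ/s.
1.504 > 0.9233, so adding G raises the average — include it.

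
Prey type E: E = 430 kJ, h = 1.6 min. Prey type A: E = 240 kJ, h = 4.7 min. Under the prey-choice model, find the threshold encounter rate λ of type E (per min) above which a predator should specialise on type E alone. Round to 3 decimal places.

0.147 per min

Drop type A once their profitability E₂/h₂ falls below the rate achievable on type E alone: E₂/h₂ = λE₁/(1 + λh₁).
Solve for λ: λE₁h₂ = E₂(1 + λh₁) → λ(E₁h₂ − E₂h₁) = E₂ → λ = E₂/(E₁h₂ − E₂h₁).
λ = 240/(430×4.7 − 240×1.6) = 240/1637 = 0.1466 per min.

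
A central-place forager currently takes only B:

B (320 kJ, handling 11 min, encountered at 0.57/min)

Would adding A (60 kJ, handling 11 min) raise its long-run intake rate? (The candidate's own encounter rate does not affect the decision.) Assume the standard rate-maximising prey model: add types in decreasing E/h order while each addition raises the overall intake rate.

Current rate: (0.57×320)/(1 + 0.57×11) = 25.09 kJ/min.
Profitability of A: 60/11 = 5.455 kJ/min.
Since 5.455 < R, time spent handling A is better spent searching.

No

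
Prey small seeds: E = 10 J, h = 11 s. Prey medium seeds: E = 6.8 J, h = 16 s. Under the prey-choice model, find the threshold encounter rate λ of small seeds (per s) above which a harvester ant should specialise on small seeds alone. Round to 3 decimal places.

0.080 per s

Drop medium seeds once their profitability E₂/h₂ falls below the rate achievable on small seeds alone: E₂/h₂ = λE₁/(1 + λh₁).
Solve for λ: λE₁h₂ = E₂(1 + λh₁) → λ(E₁h₂ − E₂h₁) = E₂ → λ = E₂/(E₁h₂ − E₂h₁).
λ = 6.8/(10×16 − 6.8×11) = 6.8/85.2 = 0.07981 per s.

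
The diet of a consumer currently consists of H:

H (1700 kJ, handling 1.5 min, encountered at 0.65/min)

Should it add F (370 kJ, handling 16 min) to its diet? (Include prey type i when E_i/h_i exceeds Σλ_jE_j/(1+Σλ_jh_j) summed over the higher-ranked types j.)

No

Current rate: (0.65×1700)/(1 + 0.65×1.5) = 559.5 kJ/min.
F: E/h = 370/16 = 23.12 kJ/min.
Since 23.12 < R, time spent handling F is better spent searching.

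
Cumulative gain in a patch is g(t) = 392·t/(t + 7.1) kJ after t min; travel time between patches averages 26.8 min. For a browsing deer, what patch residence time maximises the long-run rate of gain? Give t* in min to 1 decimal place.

13.8 min

By the marginal value theorem, leave when the instantaneous gain rate g'(t) equals the habitat-wide average g(t)/(T + t).
g'(t) = 392·7.1/(t + 7.1)². Setting 392·7.1/(t+7.1)² = 392t/[(t+7.1)(26.8+t)] gives 7.1(26.8+t) = t(t+7.1), so t² = 7.1×26.8 = 190.3.
t* = √190.3 = 13.79 min.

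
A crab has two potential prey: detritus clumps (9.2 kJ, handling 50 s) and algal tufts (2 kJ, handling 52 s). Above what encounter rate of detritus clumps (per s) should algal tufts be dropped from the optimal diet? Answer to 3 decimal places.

Drop algal tufts once their profitability E₂/h₂ falls below the rate achievable on detritus clumps alone: E₂/h₂ = λE₁/(1 + λh₁).
Solve for λ: λE₁h₂ = E₂(1 + λh₁) → λ(E₁h₂ − E₂h₁) = E₂ → λ = E₂/(E₁h₂ − E₂h₁).
λ = 2/(9.2×52 − 2×50) = 2/378.4 = 0.005285 per s.

0.005 per s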